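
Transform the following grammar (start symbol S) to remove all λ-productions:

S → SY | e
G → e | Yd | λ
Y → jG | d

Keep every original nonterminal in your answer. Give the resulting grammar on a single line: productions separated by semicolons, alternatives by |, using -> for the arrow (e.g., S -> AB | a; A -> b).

Nullable set: {G}.
Drop G -> λ.
Y -> jG: G nullable, giving j | jG.
Unchanged (no nullable symbols): S -> SY; S -> e; G -> Yd; G -> e; Y -> d.

S -> e | SY; G -> e | Yd; Y -> d | j | jG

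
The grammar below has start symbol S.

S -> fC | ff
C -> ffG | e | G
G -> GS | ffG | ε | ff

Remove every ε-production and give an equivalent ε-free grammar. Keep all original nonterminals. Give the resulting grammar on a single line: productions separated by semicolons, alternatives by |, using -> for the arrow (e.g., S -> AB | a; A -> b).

S -> f | fC | ff; C -> G | e | ff | ffG; G -> S | GS | ff | ffG

Nullable set: {C, G}.
S -> fC: C nullable, giving f | fC.
C -> G: G nullable, giving G.
C -> ffG: G nullable, giving ff | ffG.
Drop G -> ε.
G -> GS: G nullable, giving GS | S.
G -> ffG: G nullable, giving ff | ffG.
Unchanged (no nullable symbols): S -> ff; C -> e; G -> ff.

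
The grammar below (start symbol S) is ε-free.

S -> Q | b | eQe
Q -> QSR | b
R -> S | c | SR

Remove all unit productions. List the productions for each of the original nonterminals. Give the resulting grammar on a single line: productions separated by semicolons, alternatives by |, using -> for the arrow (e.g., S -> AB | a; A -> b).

Unit productions: R->S, S->Q.
Unit pairs (A ⇒* B via units): (R,Q), (R,S), (S,Q).
S: inherits non-unit rules of {Q, S} → QSR | b | eQe.
Q: inherits non-unit rules of {Q} → QSR | b.
R: inherits non-unit rules of {Q, R, S} → QSR | SR | b | c | eQe.

S -> b | QSR | eQe; Q -> b | QSR; R -> b | c | SR | QSR | eQe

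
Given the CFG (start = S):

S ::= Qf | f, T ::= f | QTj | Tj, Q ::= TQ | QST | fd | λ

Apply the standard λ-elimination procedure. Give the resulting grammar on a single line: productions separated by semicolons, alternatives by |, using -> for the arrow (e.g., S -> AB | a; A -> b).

Nullable set: {Q}.
S -> Qf: Q nullable, giving Qf | f.
Drop Q -> λ.
Q -> QST: Q nullable, giving QST | ST.
Q -> TQ: Q nullable, giving T | TQ.
T -> QTj: Q nullable, giving QTj | Tj.
Unchanged (no nullable symbols): S -> f; Q -> fd; T -> Tj; T -> f.

S -> f | Qf; Q -> T | ST | TQ | fd | QST; T -> f | Tj | QTj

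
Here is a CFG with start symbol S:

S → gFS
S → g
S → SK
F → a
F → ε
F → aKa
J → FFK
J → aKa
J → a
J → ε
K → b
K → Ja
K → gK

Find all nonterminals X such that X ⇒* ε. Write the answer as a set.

Directly nullable (have an ε-rule): {F, J}.
Not nullable: K, S — each has a terminal in every rule's right-hand side or depends on a non-nullable symbol.

{F, J}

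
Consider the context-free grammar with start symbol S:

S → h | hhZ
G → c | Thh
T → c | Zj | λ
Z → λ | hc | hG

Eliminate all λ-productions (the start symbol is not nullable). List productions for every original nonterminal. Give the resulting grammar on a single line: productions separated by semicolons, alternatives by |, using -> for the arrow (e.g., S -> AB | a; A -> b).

Nullable set: {T, Z}.
S -> hhZ: Z nullable, giving hh | hhZ.
G -> Thh: T nullable, giving Thh | hh.
Drop T -> λ.
T -> Zj: Z nullable, giving Zj | j.
Drop Z -> λ.
Unchanged (no nullable symbols): S -> h; G -> c; T -> c; Z -> hG; Z -> hc.

S -> h | hh | hhZ; G -> c | hh | Thh; T -> c | j | Zj; Z -> hG | hc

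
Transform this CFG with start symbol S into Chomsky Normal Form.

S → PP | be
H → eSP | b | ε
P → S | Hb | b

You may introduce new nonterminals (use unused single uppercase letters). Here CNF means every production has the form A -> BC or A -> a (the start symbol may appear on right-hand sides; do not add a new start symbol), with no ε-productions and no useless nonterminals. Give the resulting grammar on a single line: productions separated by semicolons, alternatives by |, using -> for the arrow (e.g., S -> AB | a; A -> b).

S -> BA | PP; A -> e; B -> b; C -> SP; H -> b | AC; P -> b | BA | HB | PP

Nullable: {H}; after ε-elimination: S -> PP | be; H -> b | eSP; P -> S | b | Hb.
After unit-elimination: S -> PP | be; H -> b | eSP; P -> b | Hb | PP | be.
TERM: introduce B -> b, A -> e and substitute in every rule of length ≥2.
BIN: H -> ASP becomes H -> AC, C -> SP.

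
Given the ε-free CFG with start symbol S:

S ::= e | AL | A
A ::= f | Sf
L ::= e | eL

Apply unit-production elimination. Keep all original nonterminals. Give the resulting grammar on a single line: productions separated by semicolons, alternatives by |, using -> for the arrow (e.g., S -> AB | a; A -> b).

S -> e | f | AL | Sf; A -> f | Sf; L -> e | eL

Unit productions: S->A.
Unit pairs (A ⇒* B via units): (S,A).
S: inherits non-unit rules of {A, S} → AL | Sf | e | f.
A: inherits non-unit rules of {A} → Sf | f.
L: inherits non-unit rules of {L} → e | eL.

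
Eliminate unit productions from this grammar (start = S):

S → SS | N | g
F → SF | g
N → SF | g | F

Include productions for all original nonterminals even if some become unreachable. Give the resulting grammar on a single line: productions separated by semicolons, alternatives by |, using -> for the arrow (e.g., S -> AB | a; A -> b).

Unit productions: N->F, S->N.
Unit pairs (A ⇒* B via units): (N,F), (S,F), (S,N).
S: inherits non-unit rules of {F, N, S} → SF | SS | g.
F: inherits non-unit rules of {F} → SF | g.
N: inherits non-unit rules of {F, N} → SF | g.

S -> g | SF | SS; F -> g | SF; N -> g | SF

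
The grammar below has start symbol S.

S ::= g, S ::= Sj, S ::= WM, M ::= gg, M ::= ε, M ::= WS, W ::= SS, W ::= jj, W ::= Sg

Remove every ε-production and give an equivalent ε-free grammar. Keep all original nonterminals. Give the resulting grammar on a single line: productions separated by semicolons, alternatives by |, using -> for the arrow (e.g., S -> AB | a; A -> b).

Nullable set: {M}.
S -> WM: M nullable, giving W | WM.
Drop M -> ε.
Unchanged (no nullable symbols): S -> Sj; S -> g; M -> WS; M -> gg; W -> SS; W -> Sg; W -> jj.

S -> W | g | Sj | WM; M -> WS | gg; W -> SS | Sg | jj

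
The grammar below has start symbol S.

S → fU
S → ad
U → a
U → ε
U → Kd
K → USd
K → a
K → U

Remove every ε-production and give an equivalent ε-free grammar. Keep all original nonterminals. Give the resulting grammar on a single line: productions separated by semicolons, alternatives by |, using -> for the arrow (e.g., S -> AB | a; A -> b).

S -> f | ad | fU; K -> U | a | Sd | USd; U -> a | d | Kd

Nullable set: {K, U}.
S -> fU: U nullable, giving f | fU.
K -> U: U nullable, giving U.
K -> USd: U nullable, giving Sd | USd.
Drop U -> ε.
U -> Kd: K nullable, giving Kd | d.
Unchanged (no nullable symbols): S -> ad; K -> a; U -> a.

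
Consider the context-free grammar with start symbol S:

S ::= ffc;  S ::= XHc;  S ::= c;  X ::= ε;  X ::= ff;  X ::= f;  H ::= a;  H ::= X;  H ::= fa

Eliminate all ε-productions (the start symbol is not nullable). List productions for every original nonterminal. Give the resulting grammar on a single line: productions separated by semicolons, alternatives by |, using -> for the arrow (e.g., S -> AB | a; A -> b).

Nullable set: {H, X}.
S -> XHc: X, H nullable, giving Hc | XHc | Xc | c.
H -> X: X nullable, giving X.
Drop X -> ε.
Unchanged (no nullable symbols): S -> c; S -> ffc; H -> a; H -> fa; X -> f; X -> ff.

S -> c | Hc | Xc | XHc | ffc; H -> X | a | fa; X -> f | ff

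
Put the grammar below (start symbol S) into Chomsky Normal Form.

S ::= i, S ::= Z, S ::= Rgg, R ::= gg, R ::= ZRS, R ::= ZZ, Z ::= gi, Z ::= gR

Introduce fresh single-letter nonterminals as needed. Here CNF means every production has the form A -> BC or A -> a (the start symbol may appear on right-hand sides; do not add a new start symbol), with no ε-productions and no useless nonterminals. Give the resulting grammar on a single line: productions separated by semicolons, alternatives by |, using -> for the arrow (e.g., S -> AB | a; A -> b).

S -> i | AB | AR | RD; A -> g; B -> i; C -> RS; D -> AA; R -> AA | ZC | ZZ; Z -> AB | AR

No ε-productions.
After unit-elimination: S -> i | gR | gi | Rgg; R -> ZZ | gg | ZRS; Z -> gR | gi.
TERM: introduce A -> g, B -> i and substitute in every rule of length ≥2.
BIN: R -> ZRS becomes R -> ZC, C -> RS; S -> RAA becomes S -> RD, D -> AA.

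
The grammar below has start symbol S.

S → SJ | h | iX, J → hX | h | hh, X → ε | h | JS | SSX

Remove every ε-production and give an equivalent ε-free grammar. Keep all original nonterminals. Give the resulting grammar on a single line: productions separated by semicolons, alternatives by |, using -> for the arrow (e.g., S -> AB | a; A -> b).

Nullable set: {X}.
S -> iX: X nullable, giving i | iX.
J -> hX: X nullable, giving h | hX.
Drop X -> ε.
X -> SSX: X nullable, giving SS | SSX.
Unchanged (no nullable symbols): S -> SJ; S -> h; J -> h; J -> hh; X -> JS; X -> h.

S -> h | i | SJ | iX; J -> h | hX | hh; X -> h | JS | SS | SSX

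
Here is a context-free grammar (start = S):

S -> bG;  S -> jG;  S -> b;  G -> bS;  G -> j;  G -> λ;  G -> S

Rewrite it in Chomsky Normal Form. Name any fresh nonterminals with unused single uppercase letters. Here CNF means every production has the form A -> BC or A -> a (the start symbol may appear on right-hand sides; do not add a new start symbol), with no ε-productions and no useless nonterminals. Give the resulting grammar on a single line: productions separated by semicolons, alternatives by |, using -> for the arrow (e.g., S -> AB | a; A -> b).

S -> b | j | AG | BG; A -> b; B -> j; G -> b | j | AG | AS | BG

Nullable: {G}; after ε-elimination: S -> b | j | bG | jG; G -> S | j | bS.
After unit-elimination: S -> b | j | bG | jG; G -> b | j | bG | bS | jG.
TERM: introduce A -> b, B -> j and substitute in every rule of length ≥2.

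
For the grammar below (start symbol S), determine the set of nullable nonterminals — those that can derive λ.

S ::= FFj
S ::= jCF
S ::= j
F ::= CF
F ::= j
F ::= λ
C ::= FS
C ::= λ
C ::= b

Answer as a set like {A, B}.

{C, F}

Directly nullable (have an ε-rule): {C, F}.
Not nullable: S — each has a terminal in every rule's right-hand side or depends on a non-nullable symbol.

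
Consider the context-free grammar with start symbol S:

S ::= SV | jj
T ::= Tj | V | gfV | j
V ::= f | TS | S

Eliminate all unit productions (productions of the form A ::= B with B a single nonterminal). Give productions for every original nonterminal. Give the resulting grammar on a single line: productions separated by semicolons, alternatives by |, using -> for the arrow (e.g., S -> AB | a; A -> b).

S -> SV | jj; T -> f | j | SV | TS | Tj | jj | gfV; V -> f | SV | TS | jj

Unit productions: T->V, V->S.
Unit pairs (A ⇒* B via units): (T,S), (T,V), (V,S).
S: inherits non-unit rules of {S} → SV | jj.
T: inherits non-unit rules of {S, T, V} → SV | TS | Tj | f | gfV | j | jj.
V: inherits non-unit rules of {S, V} → SV | TS | f | jj.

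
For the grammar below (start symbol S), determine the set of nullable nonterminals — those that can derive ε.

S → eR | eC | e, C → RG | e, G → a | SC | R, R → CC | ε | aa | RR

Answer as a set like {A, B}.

{C, G, R}

Directly nullable (have an ε-rule): {R}.
G is nullable via G -> R (every symbol on the right is already known nullable).
C is nullable via C -> RG (every symbol on the right is already known nullable).
Not nullable: S — each has a terminal in every rule's right-hand side or depends on a non-nullable symbol.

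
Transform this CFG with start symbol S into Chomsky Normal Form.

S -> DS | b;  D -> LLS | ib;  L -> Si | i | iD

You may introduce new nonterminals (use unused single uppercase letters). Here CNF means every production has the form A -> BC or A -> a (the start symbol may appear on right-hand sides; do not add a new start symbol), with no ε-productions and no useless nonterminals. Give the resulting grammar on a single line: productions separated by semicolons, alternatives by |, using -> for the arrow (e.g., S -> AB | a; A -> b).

No ε-productions.
No unit productions to eliminate.
TERM: introduce B -> b, A -> i and substitute in every rule of length ≥2.
BIN: D -> LLS becomes D -> LC, C -> LS.

S -> b | DS; A -> i; B -> b; C -> LS; D -> AB | LC; L -> i | AD | SA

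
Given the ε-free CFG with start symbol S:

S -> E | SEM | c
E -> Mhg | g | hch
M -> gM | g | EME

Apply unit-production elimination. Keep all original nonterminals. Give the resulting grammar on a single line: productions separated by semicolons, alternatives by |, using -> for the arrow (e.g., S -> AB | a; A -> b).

S -> c | g | Mhg | SEM | hch; E -> g | Mhg | hch; M -> g | gM | EME

Unit productions: S->E.
Unit pairs (A ⇒* B via units): (S,E).
S: inherits non-unit rules of {E, S} → Mhg | SEM | c | g | hch.
E: inherits non-unit rules of {E} → Mhg | g | hch.
M: inherits non-unit rules of {M} → EME | g | gM.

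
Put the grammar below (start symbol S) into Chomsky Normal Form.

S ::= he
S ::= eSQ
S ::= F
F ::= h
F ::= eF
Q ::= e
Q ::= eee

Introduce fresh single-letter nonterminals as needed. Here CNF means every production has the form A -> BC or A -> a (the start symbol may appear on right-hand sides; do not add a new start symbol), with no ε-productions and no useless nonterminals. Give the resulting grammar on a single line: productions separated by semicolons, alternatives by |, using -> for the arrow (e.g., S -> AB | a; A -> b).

S -> h | AD | AF | BA; A -> e; B -> h; C -> AA; D -> SQ; F -> h | AF; Q -> e | AC

No ε-productions.
After unit-elimination: S -> h | eF | he | eSQ; F -> h | eF; Q -> e | eee.
TERM: introduce A -> e, B -> h and substitute in every rule of length ≥2.
BIN: Q -> AAA becomes Q -> AC, C -> AA; S -> ASQ becomes S -> AD, D -> SQ.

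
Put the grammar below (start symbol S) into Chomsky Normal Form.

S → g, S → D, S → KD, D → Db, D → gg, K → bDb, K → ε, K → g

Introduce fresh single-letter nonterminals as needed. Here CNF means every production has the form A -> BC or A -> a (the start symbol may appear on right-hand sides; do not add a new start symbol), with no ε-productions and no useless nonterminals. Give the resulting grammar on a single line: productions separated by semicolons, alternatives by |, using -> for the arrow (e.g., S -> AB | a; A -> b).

Nullable: {K}; after ε-elimination: S -> D | g | KD; D -> Db | gg; K -> g | bDb.
After unit-elimination: S -> g | Db | KD | gg; D -> Db | gg; K -> g | bDb.
TERM: introduce A -> b, B -> g and substitute in every rule of length ≥2.
BIN: K -> ADA becomes K -> AC, C -> DA.

S -> g | BB | DA | KD; A -> b; B -> g; C -> DA; D -> BB | DA; K -> g | AC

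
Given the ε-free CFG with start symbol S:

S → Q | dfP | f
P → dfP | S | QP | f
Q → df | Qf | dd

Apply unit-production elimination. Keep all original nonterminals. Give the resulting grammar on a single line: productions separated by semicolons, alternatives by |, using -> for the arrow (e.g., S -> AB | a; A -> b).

Unit productions: P->S, S->Q.
Unit pairs (A ⇒* B via units): (P,Q), (P,S), (S,Q).
S: inherits non-unit rules of {Q, S} → Qf | dd | df | dfP | f.
P: inherits non-unit rules of {P, Q, S} → QP | Qf | dd | df | dfP | f.
Q: inherits non-unit rules of {Q} → Qf | dd | df.

S -> f | Qf | dd | df | dfP; P -> f | QP | Qf | dd | df | dfP; Q -> Qf | dd | df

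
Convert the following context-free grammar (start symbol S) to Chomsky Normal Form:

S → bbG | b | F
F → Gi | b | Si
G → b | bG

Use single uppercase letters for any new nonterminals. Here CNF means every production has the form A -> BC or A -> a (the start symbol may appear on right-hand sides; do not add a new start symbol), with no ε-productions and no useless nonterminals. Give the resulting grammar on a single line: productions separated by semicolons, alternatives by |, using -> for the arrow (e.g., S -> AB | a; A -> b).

S -> b | BC | GA | SA; A -> i; B -> b; C -> BG; G -> b | BG

No ε-productions.
After unit-elimination: S -> b | Gi | Si | bbG; F -> b | Gi | Si; G -> b | bG.
TERM: introduce B -> b, A -> i and substitute in every rule of length ≥2.
BIN: S -> BBG becomes S -> BC, C -> BG.
Drop unreachable/unproductive: F.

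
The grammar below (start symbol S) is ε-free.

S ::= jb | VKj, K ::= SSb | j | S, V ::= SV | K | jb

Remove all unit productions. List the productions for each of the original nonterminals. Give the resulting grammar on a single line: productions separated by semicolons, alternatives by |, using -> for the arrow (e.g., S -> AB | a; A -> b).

S -> jb | VKj; K -> j | jb | SSb | VKj; V -> j | SV | jb | SSb | VKj

Unit productions: K->S, V->K.
Unit pairs (A ⇒* B via units): (K,S), (V,K), (V,S).
S: inherits non-unit rules of {S} → VKj | jb.
K: inherits non-unit rules of {K, S} → SSb | VKj | j | jb.
V: inherits non-unit rules of {K, S, V} → SSb | SV | VKj | j | jb.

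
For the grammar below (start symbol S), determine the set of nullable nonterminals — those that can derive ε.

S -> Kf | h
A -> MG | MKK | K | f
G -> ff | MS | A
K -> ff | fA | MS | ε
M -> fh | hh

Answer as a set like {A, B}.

Directly nullable (have an ε-rule): {K}.
A is nullable via A -> K (every symbol on the right is already known nullable).
G is nullable via G -> A (every symbol on the right is already known nullable).
Not nullable: M, S — each has a terminal in every rule's right-hand side or depends on a non-nullable symbol.

{A, G, K}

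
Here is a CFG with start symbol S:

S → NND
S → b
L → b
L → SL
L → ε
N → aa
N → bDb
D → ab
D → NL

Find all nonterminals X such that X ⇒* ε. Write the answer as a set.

Directly nullable (have an ε-rule): {L}.
Not nullable: D, N, S — each has a terminal in every rule's right-hand side or depends on a non-nullable symbol.

{L}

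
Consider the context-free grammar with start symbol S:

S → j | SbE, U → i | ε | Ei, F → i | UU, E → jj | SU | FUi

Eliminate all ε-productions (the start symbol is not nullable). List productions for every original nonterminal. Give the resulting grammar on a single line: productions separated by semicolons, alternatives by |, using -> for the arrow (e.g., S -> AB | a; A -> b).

S -> j | SbE; E -> S | i | Fi | SU | Ui | jj | FUi; F -> U | i | UU; U -> i | Ei

Nullable set: {F, U}.
E -> FUi: F, U nullable, giving FUi | Fi | Ui | i.
E -> SU: U nullable, giving S | SU.
F -> UU: U, U nullable, giving U | UU.
Drop U -> ε.
Unchanged (no nullable symbols): S -> SbE; S -> j; E -> jj; F -> i; U -> Ei; U -> i.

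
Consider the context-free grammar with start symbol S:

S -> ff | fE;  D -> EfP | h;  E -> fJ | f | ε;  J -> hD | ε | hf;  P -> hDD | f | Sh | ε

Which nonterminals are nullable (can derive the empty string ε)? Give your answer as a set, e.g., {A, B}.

{E, J, P}

Directly nullable (have an ε-rule): {E, J, P}.
Not nullable: D, S — each has a terminal in every rule's right-hand side or depends on a non-nullable symbol.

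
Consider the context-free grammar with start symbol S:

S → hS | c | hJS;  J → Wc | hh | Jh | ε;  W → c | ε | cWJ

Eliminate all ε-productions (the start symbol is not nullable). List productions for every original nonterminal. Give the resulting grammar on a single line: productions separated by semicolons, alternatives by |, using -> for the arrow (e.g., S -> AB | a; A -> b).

S -> c | hS | hJS; J -> c | h | Jh | Wc | hh; W -> c | cJ | cW | cWJ

Nullable set: {J, W}.
S -> hJS: J nullable, giving hJS | hS.
Drop J -> ε.
J -> Jh: J nullable, giving Jh | h.
J -> Wc: W nullable, giving Wc | c.
Drop W -> ε.
W -> cWJ: W, J nullable, giving c | cJ | cW | cWJ.
Unchanged (no nullable symbols): S -> c; S -> hS; J -> hh; W -> c.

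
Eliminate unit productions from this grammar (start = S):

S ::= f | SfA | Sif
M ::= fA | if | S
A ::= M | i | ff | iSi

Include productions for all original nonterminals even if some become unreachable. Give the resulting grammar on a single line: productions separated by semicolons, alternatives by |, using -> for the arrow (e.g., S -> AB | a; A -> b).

Unit productions: A->M, M->S.
Unit pairs (A ⇒* B via units): (A,M), (A,S), (M,S).
S: inherits non-unit rules of {S} → SfA | Sif | f.
A: inherits non-unit rules of {A, M, S} → SfA | Sif | f | fA | ff | i | iSi | if.
M: inherits non-unit rules of {M, S} → SfA | Sif | f | fA | if.

S -> f | SfA | Sif; A -> f | i | fA | ff | if | SfA | Sif | iSi; M -> f | fA | if | SfA | Sif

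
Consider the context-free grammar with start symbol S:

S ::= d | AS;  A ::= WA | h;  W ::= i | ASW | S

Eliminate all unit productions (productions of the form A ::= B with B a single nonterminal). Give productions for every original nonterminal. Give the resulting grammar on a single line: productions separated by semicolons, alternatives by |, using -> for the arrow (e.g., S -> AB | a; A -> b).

Unit productions: W->S.
Unit pairs (A ⇒* B via units): (W,S).
S: inherits non-unit rules of {S} → AS | d.
A: inherits non-unit rules of {A} → WA | h.
W: inherits non-unit rules of {S, W} → AS | ASW | d | i.

S -> d | AS; A -> h | WA; W -> d | i | AS | ASW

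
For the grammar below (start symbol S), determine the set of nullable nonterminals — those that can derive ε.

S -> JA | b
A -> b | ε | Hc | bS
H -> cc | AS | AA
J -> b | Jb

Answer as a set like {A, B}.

Directly nullable (have an ε-rule): {A}.
H is nullable via H -> AA (every symbol on the right is already known nullable).
Not nullable: J, S — each has a terminal in every rule's right-hand side or depends on a non-nullable symbol.

{A, H}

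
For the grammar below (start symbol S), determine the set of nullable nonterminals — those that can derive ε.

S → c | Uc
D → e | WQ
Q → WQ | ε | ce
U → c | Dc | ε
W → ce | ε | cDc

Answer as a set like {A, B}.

{D, Q, U, W}

Directly nullable (have an ε-rule): {Q, U, W}.
D is nullable via D -> WQ (every symbol on the right is already known nullable).
Not nullable: S — each has a terminal in every rule's right-hand side or depends on a non-nullable symbol.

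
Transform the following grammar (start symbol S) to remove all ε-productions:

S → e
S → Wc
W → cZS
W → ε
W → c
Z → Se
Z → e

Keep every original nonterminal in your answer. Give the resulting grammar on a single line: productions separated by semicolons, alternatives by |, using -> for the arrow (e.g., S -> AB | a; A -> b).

S -> c | e | Wc; W -> c | cZS; Z -> e | Se

Nullable set: {W}.
S -> Wc: W nullable, giving Wc | c.
Drop W -> ε.
Unchanged (no nullable symbols): S -> e; W -> c; W -> cZS; Z -> Se; Z -> e.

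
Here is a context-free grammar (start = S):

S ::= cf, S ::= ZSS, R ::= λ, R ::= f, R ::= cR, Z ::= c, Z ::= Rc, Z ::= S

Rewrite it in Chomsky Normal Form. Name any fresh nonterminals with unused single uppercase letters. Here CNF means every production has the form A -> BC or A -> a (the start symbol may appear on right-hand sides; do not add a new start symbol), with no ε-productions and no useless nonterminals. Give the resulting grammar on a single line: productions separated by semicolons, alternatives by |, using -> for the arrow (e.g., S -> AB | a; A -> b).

Nullable: {R}; after ε-elimination: S -> cf | ZSS; R -> c | f | cR; Z -> S | c | Rc.
After unit-elimination: S -> cf | ZSS; R -> c | f | cR; Z -> c | Rc | cf | ZSS.
TERM: introduce A -> c, B -> f and substitute in every rule of length ≥2.
BIN: S -> ZSS becomes S -> ZC, C -> SS; Z -> ZSS becomes Z -> ZD, D -> SS.

S -> AB | ZC; A -> c; B -> f; C -> SS; D -> SS; R -> c | f | AR; Z -> c | AB | RA | ZD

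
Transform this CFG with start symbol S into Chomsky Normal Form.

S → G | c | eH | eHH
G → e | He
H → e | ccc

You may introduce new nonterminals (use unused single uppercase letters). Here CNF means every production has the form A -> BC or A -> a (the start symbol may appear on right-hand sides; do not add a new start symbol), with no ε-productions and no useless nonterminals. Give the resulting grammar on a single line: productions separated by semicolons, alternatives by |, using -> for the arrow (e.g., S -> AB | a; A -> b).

No ε-productions.
After unit-elimination: S -> c | e | He | eH | eHH; G -> e | He; H -> e | ccc.
TERM: introduce B -> c, A -> e and substitute in every rule of length ≥2.
BIN: H -> BBB becomes H -> BC, C -> BB; S -> AHH becomes S -> AD, D -> HH.
Drop unreachable/unproductive: G.

S -> c | e | AD | AH | HA; A -> e; B -> c; C -> BB; D -> HH; H -> e | BC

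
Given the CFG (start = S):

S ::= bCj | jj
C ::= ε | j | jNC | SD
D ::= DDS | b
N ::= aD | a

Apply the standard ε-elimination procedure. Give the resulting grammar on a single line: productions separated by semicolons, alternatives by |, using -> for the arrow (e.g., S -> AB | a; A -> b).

Nullable set: {C}.
S -> bCj: C nullable, giving bCj | bj.
Drop C -> ε.
C -> jNC: C nullable, giving jN | jNC.
Unchanged (no nullable symbols): S -> jj; C -> SD; C -> j; D -> DDS; D -> b; N -> a; N -> aD.

S -> bj | jj | bCj; C -> j | SD | jN | jNC; D -> b | DDS; N -> a | aD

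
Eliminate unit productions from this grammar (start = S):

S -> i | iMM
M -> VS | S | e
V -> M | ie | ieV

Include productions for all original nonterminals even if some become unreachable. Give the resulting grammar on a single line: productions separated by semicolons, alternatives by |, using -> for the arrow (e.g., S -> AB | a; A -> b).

Unit productions: M->S, V->M.
Unit pairs (A ⇒* B via units): (M,S), (V,M), (V,S).
S: inherits non-unit rules of {S} → i | iMM.
M: inherits non-unit rules of {M, S} → VS | e | i | iMM.
V: inherits non-unit rules of {M, S, V} → VS | e | i | iMM | ie | ieV.

S -> i | iMM; M -> e | i | VS | iMM; V -> e | i | VS | ie | iMM | ieV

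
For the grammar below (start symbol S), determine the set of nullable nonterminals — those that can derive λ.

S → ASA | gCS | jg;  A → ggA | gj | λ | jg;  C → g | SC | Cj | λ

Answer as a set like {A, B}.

Directly nullable (have an ε-rule): {A, C}.
Not nullable: S — each has a terminal in every rule's right-hand side or depends on a non-nullable symbol.

{A, C}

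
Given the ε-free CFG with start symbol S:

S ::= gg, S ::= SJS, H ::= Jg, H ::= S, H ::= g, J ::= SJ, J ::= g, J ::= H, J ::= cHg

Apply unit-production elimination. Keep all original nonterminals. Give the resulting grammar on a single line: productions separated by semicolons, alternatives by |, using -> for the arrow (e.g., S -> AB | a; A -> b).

S -> gg | SJS; H -> g | Jg | gg | SJS; J -> g | Jg | SJ | gg | SJS | cHg

Unit productions: H->S, J->H.
Unit pairs (A ⇒* B via units): (H,S), (J,H), (J,S).
S: inherits non-unit rules of {S} → SJS | gg.
H: inherits non-unit rules of {H, S} → Jg | SJS | g | gg.
J: inherits non-unit rules of {H, J, S} → Jg | SJ | SJS | cHg | g | gg.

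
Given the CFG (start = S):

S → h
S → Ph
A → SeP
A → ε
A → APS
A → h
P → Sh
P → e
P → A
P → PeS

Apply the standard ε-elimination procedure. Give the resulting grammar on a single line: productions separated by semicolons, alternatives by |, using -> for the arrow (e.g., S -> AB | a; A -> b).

Nullable set: {A, P}.
S -> Ph: P nullable, giving Ph | h.
Drop A -> ε.
A -> APS: A, P nullable, giving APS | AS | PS | S.
A -> SeP: P nullable, giving Se | SeP.
P -> A: A nullable, giving A.
P -> PeS: P nullable, giving PeS | eS.
Unchanged (no nullable symbols): S -> h; A -> h; P -> Sh; P -> e.

S -> h | Ph; A -> S | h | AS | PS | Se | APS | SeP; P -> A | e | Sh | eS | PeS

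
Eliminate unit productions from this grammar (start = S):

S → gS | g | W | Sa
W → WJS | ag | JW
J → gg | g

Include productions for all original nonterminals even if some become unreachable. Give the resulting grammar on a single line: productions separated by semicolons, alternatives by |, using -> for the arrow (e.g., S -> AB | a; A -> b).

S -> g | JW | Sa | ag | gS | WJS; J -> g | gg; W -> JW | ag | WJS

Unit productions: S->W.
Unit pairs (A ⇒* B via units): (S,W).
S: inherits non-unit rules of {S, W} → JW | Sa | WJS | ag | g | gS.
J: inherits non-unit rules of {J} → g | gg.
W: inherits non-unit rules of {W} → JW | WJS | ag.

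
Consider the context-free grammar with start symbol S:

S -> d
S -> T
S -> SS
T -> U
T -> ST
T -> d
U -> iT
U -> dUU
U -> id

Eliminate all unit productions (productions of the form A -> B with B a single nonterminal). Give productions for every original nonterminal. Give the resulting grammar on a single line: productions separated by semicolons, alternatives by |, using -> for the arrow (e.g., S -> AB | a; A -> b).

Unit productions: S->T, T->U.
Unit pairs (A ⇒* B via units): (S,T), (S,U), (T,U).
S: inherits non-unit rules of {S, T, U} → SS | ST | d | dUU | iT | id.
T: inherits non-unit rules of {T, U} → ST | d | dUU | iT | id.
U: inherits non-unit rules of {U} → dUU | iT | id.

S -> d | SS | ST | iT | id | dUU; T -> d | ST | iT | id | dUU; U -> iT | id | dUU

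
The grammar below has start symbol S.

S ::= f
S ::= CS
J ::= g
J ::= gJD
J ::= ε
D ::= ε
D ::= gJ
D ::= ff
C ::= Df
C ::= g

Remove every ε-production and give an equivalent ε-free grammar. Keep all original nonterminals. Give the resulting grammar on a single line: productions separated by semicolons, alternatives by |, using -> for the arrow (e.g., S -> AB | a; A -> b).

S -> f | CS; C -> f | g | Df; D -> g | ff | gJ; J -> g | gD | gJ | gJD

Nullable set: {D, J}.
C -> Df: D nullable, giving Df | f.
Drop D -> ε.
D -> gJ: J nullable, giving g | gJ.
Drop J -> ε.
J -> gJD: J, D nullable, giving g | gD | gJ | gJD.
Unchanged (no nullable symbols): S -> CS; S -> f; C -> g; D -> ff; J -> g.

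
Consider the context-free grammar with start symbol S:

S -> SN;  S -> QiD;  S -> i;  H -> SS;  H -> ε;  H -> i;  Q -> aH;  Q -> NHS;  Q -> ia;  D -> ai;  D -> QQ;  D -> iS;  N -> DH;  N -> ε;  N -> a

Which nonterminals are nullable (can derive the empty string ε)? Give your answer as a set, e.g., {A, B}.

{H, N}

Directly nullable (have an ε-rule): {H, N}.
Not nullable: D, Q, S — each has a terminal in every rule's right-hand side or depends on a non-nullable symbol.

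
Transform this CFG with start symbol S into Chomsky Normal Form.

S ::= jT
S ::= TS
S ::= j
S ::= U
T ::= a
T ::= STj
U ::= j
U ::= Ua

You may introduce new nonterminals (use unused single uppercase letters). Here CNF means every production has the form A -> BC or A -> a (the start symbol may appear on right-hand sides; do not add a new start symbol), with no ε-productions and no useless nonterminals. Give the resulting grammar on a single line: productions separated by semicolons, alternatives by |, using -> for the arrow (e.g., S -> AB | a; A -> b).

S -> j | BT | TS | UA; A -> a; B -> j; C -> TB; T -> a | SC; U -> j | UA

No ε-productions.
After unit-elimination: S -> j | TS | Ua | jT; T -> a | STj; U -> j | Ua.
TERM: introduce A -> a, B -> j and substitute in every rule of length ≥2.
BIN: T -> STB becomes T -> SC, C -> TB.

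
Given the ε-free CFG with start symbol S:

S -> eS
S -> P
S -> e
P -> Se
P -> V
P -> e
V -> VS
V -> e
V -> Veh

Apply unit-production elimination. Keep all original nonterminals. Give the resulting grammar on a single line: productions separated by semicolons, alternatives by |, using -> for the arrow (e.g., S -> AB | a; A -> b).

S -> e | Se | VS | eS | Veh; P -> e | Se | VS | Veh; V -> e | VS | Veh

Unit productions: P->V, S->P.
Unit pairs (A ⇒* B via units): (P,V), (S,P), (S,V).
S: inherits non-unit rules of {P, S, V} → Se | VS | Veh | e | eS.
P: inherits non-unit rules of {P, V} → Se | VS | Veh | e.
V: inherits non-unit rules of {V} → VS | Veh | e.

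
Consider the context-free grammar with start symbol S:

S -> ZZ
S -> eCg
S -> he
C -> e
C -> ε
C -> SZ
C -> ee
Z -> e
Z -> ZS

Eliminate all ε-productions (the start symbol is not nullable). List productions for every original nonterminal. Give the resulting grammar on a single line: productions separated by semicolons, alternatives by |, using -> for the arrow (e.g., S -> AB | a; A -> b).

Nullable set: {C}.
S -> eCg: C nullable, giving eCg | eg.
Drop C -> ε.
Unchanged (no nullable symbols): S -> ZZ; S -> he; C -> SZ; C -> e; C -> ee; Z -> ZS; Z -> e.

S -> ZZ | eg | he | eCg; C -> e | SZ | ee; Z -> e | ZS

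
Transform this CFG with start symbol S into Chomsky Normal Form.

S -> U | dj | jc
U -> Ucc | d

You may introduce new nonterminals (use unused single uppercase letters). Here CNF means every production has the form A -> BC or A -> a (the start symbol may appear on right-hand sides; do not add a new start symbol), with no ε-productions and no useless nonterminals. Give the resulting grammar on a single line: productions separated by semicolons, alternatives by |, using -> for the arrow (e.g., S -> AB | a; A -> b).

No ε-productions.
After unit-elimination: S -> d | dj | jc | Ucc; U -> d | Ucc.
TERM: introduce A -> c, B -> d, C -> j and substitute in every rule of length ≥2.
BIN: S -> UAA becomes S -> UD, D -> AA; U -> UAA becomes U -> UE, E -> AA.

S -> d | BC | CA | UD; A -> c; B -> d; C -> j; D -> AA; E -> AA; U -> d | UE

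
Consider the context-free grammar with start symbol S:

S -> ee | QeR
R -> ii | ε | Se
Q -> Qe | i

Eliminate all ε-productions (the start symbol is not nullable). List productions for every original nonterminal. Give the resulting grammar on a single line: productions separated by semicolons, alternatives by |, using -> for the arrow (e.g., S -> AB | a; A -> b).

S -> Qe | ee | QeR; Q -> i | Qe; R -> Se | ii

Nullable set: {R}.
S -> QeR: R nullable, giving Qe | QeR.
Drop R -> ε.
Unchanged (no nullable symbols): S -> ee; Q -> Qe; Q -> i; R -> Se; R -> ii.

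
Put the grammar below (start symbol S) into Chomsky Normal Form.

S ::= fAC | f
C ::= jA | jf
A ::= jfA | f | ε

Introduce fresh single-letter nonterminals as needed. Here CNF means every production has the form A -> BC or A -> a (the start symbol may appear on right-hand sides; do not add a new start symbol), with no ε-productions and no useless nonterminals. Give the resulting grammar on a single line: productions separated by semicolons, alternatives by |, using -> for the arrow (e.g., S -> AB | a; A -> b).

S -> f | DC | DF; A -> f | BD | BE; B -> j; C -> j | BA | BD; D -> f; E -> DA; F -> AC

Nullable: {A}; after ε-elimination: S -> f | fC | fAC; A -> f | jf | jfA; C -> j | jA | jf.
No unit productions to eliminate.
TERM: introduce D -> f, B -> j and substitute in every rule of length ≥2.
BIN: A -> BDA becomes A -> BE, E -> DA; S -> DAC becomes S -> DF, F -> AC.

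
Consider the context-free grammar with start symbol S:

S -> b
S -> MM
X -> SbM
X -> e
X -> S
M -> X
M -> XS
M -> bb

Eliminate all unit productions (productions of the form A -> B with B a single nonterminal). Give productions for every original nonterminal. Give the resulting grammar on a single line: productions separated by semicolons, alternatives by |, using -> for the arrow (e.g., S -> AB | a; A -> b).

S -> b | MM; M -> b | e | MM | XS | bb | SbM; X -> b | e | MM | SbM

Unit productions: M->X, X->S.
Unit pairs (A ⇒* B via units): (M,S), (M,X), (X,S).
S: inherits non-unit rules of {S} → MM | b.
M: inherits non-unit rules of {M, S, X} → MM | SbM | XS | b | bb | e.
X: inherits non-unit rules of {S, X} → MM | SbM | b | e.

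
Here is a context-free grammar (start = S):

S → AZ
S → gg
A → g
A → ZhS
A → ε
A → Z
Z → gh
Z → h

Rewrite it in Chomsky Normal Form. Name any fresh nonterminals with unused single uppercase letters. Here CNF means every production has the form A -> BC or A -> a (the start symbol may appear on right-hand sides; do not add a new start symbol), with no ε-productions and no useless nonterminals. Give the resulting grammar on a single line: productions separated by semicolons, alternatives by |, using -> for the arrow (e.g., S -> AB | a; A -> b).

S -> h | AZ | CB | CC; A -> g | h | CB | ZD; B -> h; C -> g; D -> BS; Z -> h | CB

Nullable: {A}; after ε-elimination: S -> Z | AZ | gg; A -> Z | g | ZhS; Z -> h | gh.
After unit-elimination: S -> h | AZ | gg | gh; A -> g | h | gh | ZhS; Z -> h | gh.
TERM: introduce C -> g, B -> h and substitute in every rule of length ≥2.
BIN: A -> ZBS becomes A -> ZD, D -> BS.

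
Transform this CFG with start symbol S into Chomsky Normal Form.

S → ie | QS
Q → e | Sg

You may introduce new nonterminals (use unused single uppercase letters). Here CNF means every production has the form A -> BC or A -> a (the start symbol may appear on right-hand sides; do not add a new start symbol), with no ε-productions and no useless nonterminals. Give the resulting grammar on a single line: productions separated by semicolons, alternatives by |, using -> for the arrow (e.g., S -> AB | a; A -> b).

S -> BC | QS; A -> g; B -> i; C -> e; Q -> e | SA

No ε-productions.
No unit productions to eliminate.
TERM: introduce C -> e, A -> g, B -> i and substitute in every rule of length ≥2.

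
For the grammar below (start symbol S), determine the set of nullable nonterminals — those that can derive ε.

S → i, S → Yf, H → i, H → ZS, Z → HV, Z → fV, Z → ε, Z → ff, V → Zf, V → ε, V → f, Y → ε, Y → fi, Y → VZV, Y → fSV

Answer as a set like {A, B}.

Directly nullable (have an ε-rule): {V, Y, Z}.
Not nullable: H, S — each has a terminal in every rule's right-hand side or depends on a non-nullable symbol.

{V, Y, Z}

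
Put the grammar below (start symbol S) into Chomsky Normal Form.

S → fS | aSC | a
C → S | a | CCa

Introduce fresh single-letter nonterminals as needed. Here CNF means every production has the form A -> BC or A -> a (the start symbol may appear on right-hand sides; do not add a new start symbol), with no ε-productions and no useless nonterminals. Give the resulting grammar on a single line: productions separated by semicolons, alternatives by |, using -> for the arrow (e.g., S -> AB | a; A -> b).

S -> a | AF | BS; A -> a; B -> f; C -> a | AD | BS | CE; D -> SC; E -> CA; F -> SC

No ε-productions.
After unit-elimination: S -> a | fS | aSC; C -> a | fS | CCa | aSC.
TERM: introduce A -> a, B -> f and substitute in every rule of length ≥2.
BIN: C -> ASC becomes C -> AD, D -> SC; C -> CCA becomes C -> CE, E -> CA; S -> ASC becomes S -> AF, F -> SC.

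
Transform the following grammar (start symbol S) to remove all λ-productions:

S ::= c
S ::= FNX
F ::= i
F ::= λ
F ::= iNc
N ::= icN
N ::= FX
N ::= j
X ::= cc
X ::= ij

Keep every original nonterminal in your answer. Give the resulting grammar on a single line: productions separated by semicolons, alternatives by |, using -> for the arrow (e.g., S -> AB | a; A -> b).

Nullable set: {F}.
S -> FNX: F nullable, giving FNX | NX.
Drop F -> λ.
N -> FX: F nullable, giving FX | X.
Unchanged (no nullable symbols): S -> c; F -> i; F -> iNc; N -> icN; N -> j; X -> cc; X -> ij.

S -> c | NX | FNX; F -> i | iNc; N -> X | j | FX | icN; X -> cc | ij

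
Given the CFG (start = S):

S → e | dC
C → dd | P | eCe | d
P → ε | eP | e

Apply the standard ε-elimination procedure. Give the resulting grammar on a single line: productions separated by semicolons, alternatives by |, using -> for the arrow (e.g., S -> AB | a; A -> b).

Nullable set: {C, P}.
S -> dC: C nullable, giving d | dC.
C -> P: P nullable, giving P.
C -> eCe: C nullable, giving eCe | ee.
Drop P -> ε.
P -> eP: P nullable, giving e | eP.
Unchanged (no nullable symbols): S -> e; C -> d; C -> dd; P -> e.

S -> d | e | dC; C -> P | d | dd | ee | eCe; P -> e | eP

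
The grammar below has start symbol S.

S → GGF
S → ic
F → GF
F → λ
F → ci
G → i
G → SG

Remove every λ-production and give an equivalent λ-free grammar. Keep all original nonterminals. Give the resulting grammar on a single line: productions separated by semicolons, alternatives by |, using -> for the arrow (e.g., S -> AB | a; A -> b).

S -> GG | ic | GGF; F -> G | GF | ci; G -> i | SG

Nullable set: {F}.
S -> GGF: F nullable, giving GG | GGF.
Drop F -> λ.
F -> GF: F nullable, giving G | GF.
Unchanged (no nullable symbols): S -> ic; F -> ci; G -> SG; G -> i.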